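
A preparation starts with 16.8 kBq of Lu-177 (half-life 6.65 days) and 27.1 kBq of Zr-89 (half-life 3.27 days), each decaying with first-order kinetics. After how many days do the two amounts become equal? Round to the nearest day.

Set 16.8·(1/2)^(t/6.65) = 27.1·(1/2)^(t/3.27).
Taking log₂: log₂(16.8/27.1) = t·(1/6.65 − 1/3.27).
log₂(0.61993) = -0.68983; 1/6.65 − 1/3.27 = -0.15543.
t = -0.68983 / -0.15543 ≈ 4.4381 days.

4 days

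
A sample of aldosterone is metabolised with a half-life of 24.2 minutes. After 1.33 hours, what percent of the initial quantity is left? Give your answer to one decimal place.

1.33 hours = 79.8 minutes.
n = 79.8/24.2 ≈ 3.2975 half-lives.
Fraction remaining = (1/2)^3.2975 ≈ 0.10171, i.e. 10.171%.

10.2%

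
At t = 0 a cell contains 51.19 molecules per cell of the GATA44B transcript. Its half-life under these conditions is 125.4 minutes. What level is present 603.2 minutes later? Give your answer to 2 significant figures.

1.8 molecules per cell

Number of half-lives: n = 603.2/125.4 ≈ 4.8102.
Remaining = 51.19 × (1/2)^4.8102 = 51.19 × 0.035644 ≈ 1.8246 molecules per cell.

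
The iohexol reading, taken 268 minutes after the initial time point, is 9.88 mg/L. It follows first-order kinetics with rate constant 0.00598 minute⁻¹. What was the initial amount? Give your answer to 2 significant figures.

t½ = ln 2 / λ = 0.69315 / 0.00598 ≈ 115.91 minutes.
Number of half-lives elapsed: n = 268/115.91 ≈ 2.3121.
A₀ = A × 2^n = 9.88 × 2^2.3121 = 9.88 × 4.9661 ≈ 49.065 mg/L.

49 mg/L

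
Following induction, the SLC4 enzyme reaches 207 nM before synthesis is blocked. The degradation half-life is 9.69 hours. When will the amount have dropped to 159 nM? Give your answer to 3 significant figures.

3.69 hours

Fraction remaining = 159/207 ≈ 0.76812.
n = log₂(207/159) = ln(1.3019)/ln 2 ≈ 0.3806 half-lives.
t = n × t½ = 0.3806 × 9.69 ≈ 3.6881 hours.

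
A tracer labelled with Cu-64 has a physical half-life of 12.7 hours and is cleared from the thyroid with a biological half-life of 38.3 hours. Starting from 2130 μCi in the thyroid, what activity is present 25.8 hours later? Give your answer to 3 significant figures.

327 μCi

1/t_eff = 1/t_phys + 1/t_biol = 1/12.7 + 1/38.3 = 0.10485 per hour.
t_eff = 12.7 × 38.3 / (12.7 + 38.3) ≈ 9.5375 hours.
Remaining = 2130 × (1/2)^(25.8/9.5375) = 2130 × (1/2)^2.7051 ≈ 326.63 μCi.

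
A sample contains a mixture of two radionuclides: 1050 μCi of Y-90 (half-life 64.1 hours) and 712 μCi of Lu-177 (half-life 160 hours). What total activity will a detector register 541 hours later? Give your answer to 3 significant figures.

Y-90: 1050 × (1/2)^(541/64.1) = 1050 × (1/2)^8.4399 ≈ 3.0235 μCi.
Lu-177: 712 × (1/2)^(541/160) = 712 × (1/2)^3.3813 ≈ 68.332 μCi.
Total = 3.0235 + 68.332 ≈ 71.355 μCi.

71.4 μCi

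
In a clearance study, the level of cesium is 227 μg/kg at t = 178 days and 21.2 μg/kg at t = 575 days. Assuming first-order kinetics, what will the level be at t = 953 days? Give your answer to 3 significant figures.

2.22 μg/kg

Over Δt = 575 − 178 = 397 days, the level fell by a factor of 227/21.2 ≈ 10.708.
n = log₂(10.708) ≈ 3.4206 half-lives, so t½ = 397/3.4206 ≈ 116.06 days.
From t = 575 to t = 953: 21.2 × (1/2)^((953−575)/116.06) ≈ 2.2178 μg/kg.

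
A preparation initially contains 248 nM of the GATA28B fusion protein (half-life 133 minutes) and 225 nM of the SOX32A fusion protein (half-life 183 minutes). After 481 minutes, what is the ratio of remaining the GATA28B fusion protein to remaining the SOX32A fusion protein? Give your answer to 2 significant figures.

GATA28B fusion protein: 248 × (1/2)^(481/133) = 248 × (1/2)^3.6165 ≈ 20.219 nM.
SOX32A fusion protein: 225 × (1/2)^(481/183) = 225 × (1/2)^2.6284 ≈ 36.387 nM.
Ratio ≈ 20.219 / 36.387 ≈ 0.55567.

0.56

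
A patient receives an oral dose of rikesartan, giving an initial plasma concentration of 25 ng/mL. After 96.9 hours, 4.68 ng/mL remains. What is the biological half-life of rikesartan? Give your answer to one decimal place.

40.1 hours

A/A₀ = 4.68/25 ≈ 0.1872.
n = log₂(5.3419) ≈ 2.4173 half-lives elapsed in 96.9 hours.
t½ = 96.9/2.4173 ≈ 40.085 hours.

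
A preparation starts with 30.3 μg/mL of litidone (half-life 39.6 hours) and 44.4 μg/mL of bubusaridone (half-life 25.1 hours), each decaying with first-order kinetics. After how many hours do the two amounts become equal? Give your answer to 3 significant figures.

Set 30.3·(1/2)^(t/39.6) = 44.4·(1/2)^(t/25.1).
Taking log₂: log₂(30.3/44.4) = t·(1/39.6 − 1/25.1).
log₂(0.68243) = -0.55124; 1/39.6 − 1/25.1 = -0.014588.
t = -0.55124 / -0.014588 ≈ 37.787 hours.

37.8 hours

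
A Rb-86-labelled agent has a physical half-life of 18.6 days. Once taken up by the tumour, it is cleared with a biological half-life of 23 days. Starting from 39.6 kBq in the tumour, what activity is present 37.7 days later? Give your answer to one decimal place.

1/t_eff = 1/t_phys + 1/t_biol = 1/18.6 + 1/23 = 0.097242 per day.
t_eff = 18.6 × 23 / (18.6 + 23) ≈ 10.284 days.
Remaining = 39.6 × (1/2)^(37.7/10.284) = 39.6 × (1/2)^3.666 ≈ 3.1197 kBq.

3.1 kBq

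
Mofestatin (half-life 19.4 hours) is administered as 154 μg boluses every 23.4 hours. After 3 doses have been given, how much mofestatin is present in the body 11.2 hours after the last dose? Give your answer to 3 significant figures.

The 3 doses were given 58, 34.6, 11.2 hours ago.
Total = 154·(1/2)^(58/19.4) + 154·(1/2)^(34.6/19.4) + 154·(1/2)^(11.2/19.4)
      = 19.388 + 44.733 + 103.21 ≈ 167.33 μg.

167 μg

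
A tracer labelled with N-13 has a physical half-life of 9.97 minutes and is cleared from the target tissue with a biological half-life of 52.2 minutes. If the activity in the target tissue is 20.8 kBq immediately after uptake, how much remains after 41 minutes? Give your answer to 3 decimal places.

0.698 kBq

1/t_eff = 1/t_phys + 1/t_biol = 1/9.97 + 1/52.2 = 0.11946 per minute.
t_eff = 9.97 × 52.2 / (9.97 + 52.2) ≈ 8.3711 minutes.
Remaining = 20.8 × (1/2)^(41/8.3711) = 20.8 × (1/2)^4.8978 ≈ 0.69773 kBq.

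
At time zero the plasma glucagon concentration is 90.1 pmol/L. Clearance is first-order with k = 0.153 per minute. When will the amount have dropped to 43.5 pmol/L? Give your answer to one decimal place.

t½ = ln 2 / k = 0.69315 / 0.153 ≈ 4.5304 minutes.
Fraction remaining = 43.5/90.1 ≈ 0.4828.
n = log₂(90.1/43.5) = ln(2.0713)/ln 2 ≈ 1.0505 half-lives.
t = n × t½ = 1.0505 × 4.5304 ≈ 4.7592 minutes.

4.8 minutes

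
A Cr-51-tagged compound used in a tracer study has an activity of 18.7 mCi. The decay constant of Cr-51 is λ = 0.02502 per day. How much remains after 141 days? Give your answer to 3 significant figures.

0.549 mCi

t½ = ln 2 / λ = 0.69315 / 0.02502 ≈ 27.704 days.
Number of half-lives: n = 141/27.704 ≈ 5.0896.
Remaining = 18.7 × (1/2)^5.0896 = 18.7 × 0.029369 ≈ 0.5492 mCi.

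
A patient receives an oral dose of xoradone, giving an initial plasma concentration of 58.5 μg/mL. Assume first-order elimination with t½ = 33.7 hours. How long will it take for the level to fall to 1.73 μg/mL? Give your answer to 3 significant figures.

171 hours

Fraction remaining = 1.73/58.5 ≈ 0.029573.
n = log₂(58.5/1.73) = ln(33.815)/ln 2 ≈ 5.0796 half-lives.
t = n × t½ = 5.0796 × 33.7 ≈ 171.18 hours.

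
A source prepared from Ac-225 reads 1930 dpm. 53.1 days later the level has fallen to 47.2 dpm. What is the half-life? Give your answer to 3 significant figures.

A/A₀ = 47.2/1930 ≈ 0.024456.
n = log₂(40.89) ≈ 5.3537 half-lives elapsed in 53.1 days.
t½ = 53.1/5.3537 ≈ 9.9184 days.

9.92 days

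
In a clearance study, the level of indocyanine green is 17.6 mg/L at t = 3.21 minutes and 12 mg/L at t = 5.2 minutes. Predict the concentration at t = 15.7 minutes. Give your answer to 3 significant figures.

1.59 mg/L

Over Δt = 5.2 − 3.21 = 1.99 minutes, the level fell by a factor of 17.6/12 ≈ 1.4667.
n = log₂(1.4667) ≈ 0.55254 half-lives, so t½ = 1.99/0.55254 ≈ 3.6015 minutes.
From t = 5.2 to t = 15.7: 12 × (1/2)^((15.7−5.2)/3.6015) ≈ 1.5906 mg/L.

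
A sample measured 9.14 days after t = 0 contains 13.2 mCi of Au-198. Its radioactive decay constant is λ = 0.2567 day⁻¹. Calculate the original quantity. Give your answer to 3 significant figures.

t½ = ln 2 / λ = 0.69315 / 0.2567 ≈ 2.7002 days.
Number of half-lives elapsed: n = 9.14/2.7002 ≈ 3.3849.
A₀ = A × 2^n = 13.2 × 2^3.3849 = 13.2 × 10.446 ≈ 137.89 mCi.

138 mCi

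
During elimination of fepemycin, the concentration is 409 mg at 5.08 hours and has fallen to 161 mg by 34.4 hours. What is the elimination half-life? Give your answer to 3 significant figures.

Over Δt = 34.4 − 5.08 = 29.32 hours, the level fell by a factor of 409/161 ≈ 2.5404.
n = log₂(2.5404) ≈ 1.345 half-lives, so t½ = 29.32/1.345 ≈ 21.799 hours.

21.8 hours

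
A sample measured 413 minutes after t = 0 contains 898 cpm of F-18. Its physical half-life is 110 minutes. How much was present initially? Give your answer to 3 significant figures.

Number of half-lives elapsed: n = 413/110 ≈ 3.7545.
A₀ = A × 2^n = 898 × 2^3.7545 = 898 × 13.497 ≈ 12120 cpm.

12100 cpm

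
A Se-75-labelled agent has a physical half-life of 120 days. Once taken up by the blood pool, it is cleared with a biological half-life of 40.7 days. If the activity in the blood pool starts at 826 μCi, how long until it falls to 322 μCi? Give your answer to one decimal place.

41.3 days

1/t_eff = 1/t_phys + 1/t_biol = 1/120 + 1/40.7 = 0.032903 per day.
t_eff = 120 × 40.7 / (120 + 40.7) ≈ 30.392 days.
n = log₂(826/322) ≈ 1.3591; t = 1.3591 × 30.392 ≈ 41.305 days.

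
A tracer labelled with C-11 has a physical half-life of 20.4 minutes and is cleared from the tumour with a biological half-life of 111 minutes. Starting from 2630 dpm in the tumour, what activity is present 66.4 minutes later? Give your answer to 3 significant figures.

1/t_eff = 1/t_phys + 1/t_biol = 1/20.4 + 1/111 = 0.058029 per minute.
t_eff = 20.4 × 111 / (20.4 + 111) ≈ 17.233 minutes.
Remaining = 2630 × (1/2)^(66.4/17.233) = 2630 × (1/2)^3.8531 ≈ 181.99 dpm.

182 dpm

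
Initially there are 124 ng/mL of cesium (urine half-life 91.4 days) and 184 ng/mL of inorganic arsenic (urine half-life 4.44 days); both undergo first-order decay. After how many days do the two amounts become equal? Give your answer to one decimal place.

2.7 days

Set 124·(1/2)^(t/91.4) = 184·(1/2)^(t/4.44).
Taking log₂: log₂(124/184) = t·(1/91.4 − 1/4.44).
log₂(0.67391) = -0.56937; 1/91.4 − 1/4.44 = -0.21428.
t = -0.56937 / -0.21428 ≈ 2.6571 days.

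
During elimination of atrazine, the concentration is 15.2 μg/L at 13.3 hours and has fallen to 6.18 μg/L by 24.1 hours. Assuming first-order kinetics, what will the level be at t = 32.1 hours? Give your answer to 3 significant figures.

Over Δt = 24.1 − 13.3 = 10.8 hours, the level fell by a factor of 15.2/6.18 ≈ 2.4595.
n = log₂(2.4595) ≈ 1.2984 half-lives, so t½ = 10.8/1.2984 ≈ 8.318 hours.
From t = 24.1 to t = 32.1: 6.18 × (1/2)^((32.1−24.1)/8.318) ≈ 3.173 μg/L.

3.17 μg/L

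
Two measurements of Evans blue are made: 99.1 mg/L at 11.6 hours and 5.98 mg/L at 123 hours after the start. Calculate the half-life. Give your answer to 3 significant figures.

27.5 hours

Over Δt = 123 − 11.6 = 111.4 hours, the level fell by a factor of 99.1/5.98 ≈ 16.572.
n = log₂(16.572) ≈ 4.0507 half-lives, so t½ = 111.4/4.0507 ≈ 27.502 hours.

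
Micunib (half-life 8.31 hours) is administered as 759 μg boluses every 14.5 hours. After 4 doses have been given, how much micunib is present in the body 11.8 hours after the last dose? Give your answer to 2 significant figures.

The 4 doses were given 55.3, 40.8, 26.3, 11.8 hours ago.
Total = 759·(1/2)^(55.3/8.31) + 759·(1/2)^(40.8/8.31) + 759·(1/2)^(26.3/8.31) + 759·(1/2)^(11.8/8.31)
      = 7.5335 + 25.25 + 84.63 + 283.65 ≈ 401.07 μg.

400 μg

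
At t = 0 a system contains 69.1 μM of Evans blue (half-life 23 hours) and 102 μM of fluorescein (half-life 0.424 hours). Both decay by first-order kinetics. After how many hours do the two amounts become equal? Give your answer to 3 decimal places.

0.243 hours

Set 69.1·(1/2)^(t/23) = 102·(1/2)^(t/0.424).
Taking log₂: log₂(69.1/102) = t·(1/23 − 1/0.424).
log₂(0.67745) = -0.56181; 1/23 − 1/0.424 = -2.315.
t = -0.56181 / -2.315 ≈ 0.24268 hours.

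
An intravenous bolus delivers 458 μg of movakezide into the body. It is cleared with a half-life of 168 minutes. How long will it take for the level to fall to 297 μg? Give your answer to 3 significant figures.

105 minutes

Fraction remaining = 297/458 ≈ 0.64847.
n = log₂(458/297) = ln(1.5421)/ln 2 ≈ 0.62488 half-lives.
t = n × t½ = 0.62488 × 168 ≈ 104.98 minutes.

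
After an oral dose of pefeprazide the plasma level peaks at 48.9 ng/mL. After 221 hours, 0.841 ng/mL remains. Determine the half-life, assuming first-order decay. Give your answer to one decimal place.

A/A₀ = 0.841/48.9 ≈ 0.017198.
n = log₂(58.145) ≈ 5.8616 half-lives elapsed in 221 hours.
t½ = 221/5.8616 ≈ 37.703 hours.

37.7 hours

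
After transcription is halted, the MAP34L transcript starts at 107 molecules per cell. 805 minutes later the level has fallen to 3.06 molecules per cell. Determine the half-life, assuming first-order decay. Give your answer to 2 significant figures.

160 minutes

A/A₀ = 3.06/107 ≈ 0.028598.
n = log₂(34.967) ≈ 5.1279 half-lives elapsed in 805 minutes.
t½ = 805/5.1279 ≈ 156.98 minutes.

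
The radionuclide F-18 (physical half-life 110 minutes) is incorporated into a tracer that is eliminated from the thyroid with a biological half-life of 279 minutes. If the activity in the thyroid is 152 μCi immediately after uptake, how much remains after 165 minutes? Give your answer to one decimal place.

35.7 μCi

1/t_eff = 1/t_phys + 1/t_biol = 1/110 + 1/279 = 0.012675 per minute.
t_eff = 110 × 279 / (110 + 279) ≈ 78.895 minutes.
Remaining = 152 × (1/2)^(165/78.895) = 152 × (1/2)^2.0914 ≈ 35.667 μCi.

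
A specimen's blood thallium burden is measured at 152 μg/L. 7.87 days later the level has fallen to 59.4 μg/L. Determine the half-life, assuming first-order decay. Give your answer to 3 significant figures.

5.81 days

A/A₀ = 59.4/152 ≈ 0.39079.
n = log₂(2.5589) ≈ 1.3555 half-lives elapsed in 7.87 days.
t½ = 7.87/1.3555 ≈ 5.8058 days.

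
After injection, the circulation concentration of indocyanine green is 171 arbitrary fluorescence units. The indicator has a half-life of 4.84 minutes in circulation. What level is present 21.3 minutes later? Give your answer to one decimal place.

Number of half-lives: n = 21.3/4.84 ≈ 4.4008.
Remaining = 171 × (1/2)^4.4008 = 171 × 0.047339 ≈ 8.095 arbitrary fluorescence units.

8.1 arbitrary fluorescence units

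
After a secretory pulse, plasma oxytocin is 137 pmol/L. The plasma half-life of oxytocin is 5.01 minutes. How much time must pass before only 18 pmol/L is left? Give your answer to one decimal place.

14.7 minutes

Fraction remaining = 18/137 ≈ 0.13139.
n = log₂(137/18) = ln(7.6111)/ln 2 ≈ 2.9281 half-lives.
t = n × t½ = 2.9281 × 5.01 ≈ 14.67 minutes.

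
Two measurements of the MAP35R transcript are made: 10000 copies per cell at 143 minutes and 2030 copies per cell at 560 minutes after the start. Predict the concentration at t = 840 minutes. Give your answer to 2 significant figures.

Over Δt = 560 − 143 = 417 minutes, the level fell by a factor of 10000/2030 ≈ 4.9261.
n = log₂(4.9261) ≈ 2.3004 half-lives, so t½ = 417/2.3004 ≈ 181.27 minutes.
From t = 560 to t = 840: 2030 × (1/2)^((840−560)/181.27) ≈ 695.83 copies per cell.

700 copies per cell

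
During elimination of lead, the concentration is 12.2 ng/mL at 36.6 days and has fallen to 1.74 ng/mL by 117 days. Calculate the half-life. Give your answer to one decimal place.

28.6 days

Over Δt = 117 − 36.6 = 80.4 days, the level fell by a factor of 12.2/1.74 ≈ 7.0115.
n = log₂(7.0115) ≈ 2.8097 half-lives, so t½ = 80.4/2.8097 ≈ 28.615 days.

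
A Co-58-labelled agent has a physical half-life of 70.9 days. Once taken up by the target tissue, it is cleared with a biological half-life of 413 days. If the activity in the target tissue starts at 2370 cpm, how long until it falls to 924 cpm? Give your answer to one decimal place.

82.2 days

1/t_eff = 1/t_phys + 1/t_biol = 1/70.9 + 1/413 = 0.016526 per day.
t_eff = 70.9 × 413 / (70.9 + 413) ≈ 60.512 days.
n = log₂(2370/924) ≈ 1.3589; t = 1.3589 × 60.512 ≈ 82.231 days.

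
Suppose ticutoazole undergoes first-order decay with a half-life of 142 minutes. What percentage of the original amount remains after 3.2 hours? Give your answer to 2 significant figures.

39%

3.2 hours = 192 minutes.
n = 192/142 ≈ 1.3521 half-lives.
Fraction remaining = (1/2)^1.3521 ≈ 0.39172, i.e. 39.172%.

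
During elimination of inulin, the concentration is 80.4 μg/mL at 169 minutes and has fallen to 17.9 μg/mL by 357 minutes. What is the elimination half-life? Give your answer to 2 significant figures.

Over Δt = 357 − 169 = 188 minutes, the level fell by a factor of 80.4/17.9 ≈ 4.4916.
n = log₂(4.4916) ≈ 2.1672 half-lives, so t½ = 188/2.1672 ≈ 86.746 minutes.

87 minutes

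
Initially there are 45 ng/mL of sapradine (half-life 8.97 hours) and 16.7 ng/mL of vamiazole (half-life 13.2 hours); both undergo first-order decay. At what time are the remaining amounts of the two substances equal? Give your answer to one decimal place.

40.0 hours

Set 45·(1/2)^(t/8.97) = 16.7·(1/2)^(t/13.2).
Taking log₂: log₂(45/16.7) = t·(1/8.97 − 1/13.2).
log₂(2.6946) = 1.4301; 1/8.97 − 1/13.2 = 0.035725.
t = 1.4301 / 0.035725 ≈ 40.03 hours.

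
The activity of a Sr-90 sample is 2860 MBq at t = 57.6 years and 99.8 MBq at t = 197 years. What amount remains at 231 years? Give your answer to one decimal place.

Over Δt = 197 − 57.6 = 139.4 years, the level fell by a factor of 2860/99.8 ≈ 28.657.
n = log₂(28.657) ≈ 4.8408 half-lives, so t½ = 139.4/4.8408 ≈ 28.797 years.
From t = 197 to t = 231: 99.8 × (1/2)^((231−197)/28.797) ≈ 44.026 MBq.

44.0 MBq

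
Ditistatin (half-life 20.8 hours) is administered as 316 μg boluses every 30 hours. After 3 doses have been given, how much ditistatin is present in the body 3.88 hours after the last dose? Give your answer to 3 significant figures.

417 μg

The 3 doses were given 63.88, 33.88, 3.88 hours ago.
Total = 316·(1/2)^(63.88/20.8) + 316·(1/2)^(33.88/20.8) + 316·(1/2)^(3.88/20.8)
      = 37.599 + 102.18 + 277.67 ≈ 417.45 μg.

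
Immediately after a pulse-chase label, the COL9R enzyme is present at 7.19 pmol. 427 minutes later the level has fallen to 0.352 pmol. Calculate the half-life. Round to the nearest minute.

98 minutes

A/A₀ = 0.352/7.19 ≈ 0.048957.
n = log₂(20.426) ≈ 4.3523 half-lives elapsed in 427 minutes.
t½ = 427/4.3523 ≈ 98.108 minutes.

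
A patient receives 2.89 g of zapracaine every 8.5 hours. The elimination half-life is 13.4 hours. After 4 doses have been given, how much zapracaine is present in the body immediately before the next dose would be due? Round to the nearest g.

The 4 doses were given 34, 25.5, 17, 8.5 hours ago.
Total = 2.89·(1/2)^(34/13.4) + 2.89·(1/2)^(25.5/13.4) + 2.89·(1/2)^(17/13.4) + 2.89·(1/2)^(8.5/13.4)
      = 0.49784 + 0.77276 + 1.1995 + 1.8619 ≈ 4.3319 g.

4 g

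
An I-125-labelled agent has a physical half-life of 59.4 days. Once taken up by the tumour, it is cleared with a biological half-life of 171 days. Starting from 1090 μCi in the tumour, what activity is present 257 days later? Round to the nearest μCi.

19 μCi

1/t_eff = 1/t_phys + 1/t_biol = 1/59.4 + 1/171 = 0.022683 per day.
t_eff = 59.4 × 171 / (59.4 + 171) ≈ 44.086 days.
Remaining = 1090 × (1/2)^(257/44.086) = 1090 × (1/2)^5.8295 ≈ 19.167 μCi.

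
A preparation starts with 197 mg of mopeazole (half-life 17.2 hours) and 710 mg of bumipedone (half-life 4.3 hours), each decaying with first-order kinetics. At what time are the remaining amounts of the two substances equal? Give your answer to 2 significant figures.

Set 197·(1/2)^(t/17.2) = 710·(1/2)^(t/4.3).
Taking log₂: log₂(197/710) = t·(1/17.2 − 1/4.3).
log₂(0.27746) = -1.8496; 1/17.2 − 1/4.3 = -0.17442.
t = -1.8496 / -0.17442 ≈ 10.605 hours.

11 hours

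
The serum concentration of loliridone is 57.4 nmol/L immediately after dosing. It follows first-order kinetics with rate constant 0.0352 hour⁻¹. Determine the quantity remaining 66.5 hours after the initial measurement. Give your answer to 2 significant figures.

t½ = ln 2 / λ = 0.69315 / 0.0352 ≈ 19.692 hours.
Number of half-lives: n = 66.5/19.692 ≈ 3.3771.
Remaining = 57.4 × (1/2)^3.3771 = 57.4 × 0.096251 ≈ 5.5248 nmol/L.

5.5 nmol/L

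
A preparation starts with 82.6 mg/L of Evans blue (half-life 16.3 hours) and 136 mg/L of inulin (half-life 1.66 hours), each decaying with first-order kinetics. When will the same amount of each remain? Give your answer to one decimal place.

1.3 hours

Set 82.6·(1/2)^(t/16.3) = 136·(1/2)^(t/1.66).
Taking log₂: log₂(82.6/136) = t·(1/16.3 − 1/1.66).
log₂(0.60735) = -0.71939; 1/16.3 − 1/1.66 = -0.54106.
t = -0.71939 / -0.54106 ≈ 1.3296 hours.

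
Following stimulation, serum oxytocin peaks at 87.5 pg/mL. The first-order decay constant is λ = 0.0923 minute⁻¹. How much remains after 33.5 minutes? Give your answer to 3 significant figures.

t½ = ln 2 / λ = 0.69315 / 0.0923 ≈ 7.5097 minutes.
Number of half-lives: n = 33.5/7.5097 ≈ 4.4609.
Remaining = 87.5 × (1/2)^4.4609 = 87.5 × 0.045409 ≈ 3.9733 pg/mL.

3.97 pg/mL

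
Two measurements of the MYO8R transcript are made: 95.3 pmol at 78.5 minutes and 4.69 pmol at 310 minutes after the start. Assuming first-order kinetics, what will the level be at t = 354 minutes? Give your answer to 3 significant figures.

2.65 pmol

Over Δt = 310 − 78.5 = 231.5 minutes, the level fell by a factor of 95.3/4.69 ≈ 20.32.
n = log₂(20.32) ≈ 4.3448 half-lives, so t½ = 231.5/4.3448 ≈ 53.282 minutes.
From t = 310 to t = 354: 4.69 × (1/2)^((354−310)/53.282) ≈ 2.646 pmol.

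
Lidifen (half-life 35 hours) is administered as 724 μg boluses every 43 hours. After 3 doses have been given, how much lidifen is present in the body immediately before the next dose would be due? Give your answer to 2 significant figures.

500 μg

The 3 doses were given 129, 86, 43 hours ago.
Total = 724·(1/2)^(129/35) + 724·(1/2)^(86/35) + 724·(1/2)^(43/35)
      = 56.264 + 131.85 + 308.96 ≈ 497.07 μg.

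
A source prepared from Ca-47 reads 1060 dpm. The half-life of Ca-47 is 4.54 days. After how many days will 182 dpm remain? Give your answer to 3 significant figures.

11.5 days

Fraction remaining = 182/1060 ≈ 0.1717.
n = log₂(1060/182) = ln(5.8242)/ln 2 ≈ 2.5421 half-lives.
t = n × t½ = 2.5421 × 4.54 ≈ 11.541 days.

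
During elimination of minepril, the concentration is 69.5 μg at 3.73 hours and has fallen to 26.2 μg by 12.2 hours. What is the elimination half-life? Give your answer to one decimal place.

6.0 hours

Over Δt = 12.2 − 3.73 = 8.47 hours, the level fell by a factor of 69.5/26.2 ≈ 2.6527.
n = log₂(2.6527) ≈ 1.4074 half-lives, so t½ = 8.47/1.4074 ≈ 6.018 hours.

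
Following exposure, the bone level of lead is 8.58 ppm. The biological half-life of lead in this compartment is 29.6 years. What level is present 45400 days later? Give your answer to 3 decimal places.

0.466 ppm

Convert the elapsed time: 45400 days = 124.384 years.
Number of half-lives: n = 124.384/29.6 ≈ 4.2021.
Remaining = 8.58 × (1/2)^4.2021 = 8.58 × 0.054328 ≈ 0.46614 ppm.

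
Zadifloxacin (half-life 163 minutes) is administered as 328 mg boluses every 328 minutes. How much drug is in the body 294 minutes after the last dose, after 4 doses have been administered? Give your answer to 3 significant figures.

124 mg

The 4 doses were given 1278, 950, 622, 294 minutes ago.
Total = 328·(1/2)^(1278/163) + 328·(1/2)^(950/163) + 328·(1/2)^(622/163) + 328·(1/2)^(294/163)
      = 1.431 + 5.773 + 23.289 + 93.953 ≈ 124.45 mg.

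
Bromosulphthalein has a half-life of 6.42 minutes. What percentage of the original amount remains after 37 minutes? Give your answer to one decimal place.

n = 37/6.42 ≈ 5.7632 half-lives.
Fraction remaining = (1/2)^5.7632 ≈ 0.018412, i.e. 1.8412%.

1.8%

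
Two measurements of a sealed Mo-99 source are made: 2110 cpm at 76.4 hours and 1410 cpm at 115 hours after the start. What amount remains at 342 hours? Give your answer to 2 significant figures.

Over Δt = 115 − 76.4 = 38.6 hours, the level fell by a factor of 2110/1410 ≈ 1.4965.
n = log₂(1.4965) ≈ 0.58155 half-lives, so t½ = 38.6/0.58155 ≈ 66.375 hours.
From t = 115 to t = 342: 1410 × (1/2)^((342−115)/66.375) ≈ 131.74 cpm.

130 cpm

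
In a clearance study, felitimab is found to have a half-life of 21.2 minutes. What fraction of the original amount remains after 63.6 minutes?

0.125

n = 63.6/21.2 ≈ 3 half-lives.
Fraction remaining = (1/2)^3 ≈ 0.125.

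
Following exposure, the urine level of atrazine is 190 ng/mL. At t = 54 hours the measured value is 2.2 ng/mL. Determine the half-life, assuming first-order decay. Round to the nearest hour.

8 hours

A/A₀ = 2.2/190 ≈ 0.011579.
n = log₂(86.364) ≈ 6.4324 half-lives elapsed in 54 hours.
t½ = 54/6.4324 ≈ 8.3951 hours.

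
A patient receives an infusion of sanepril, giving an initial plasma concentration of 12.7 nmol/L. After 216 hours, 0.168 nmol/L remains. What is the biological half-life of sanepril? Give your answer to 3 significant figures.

A/A₀ = 0.168/12.7 ≈ 0.013228.
n = log₂(75.595) ≈ 6.2402 half-lives elapsed in 216 hours.
t½ = 216/6.2402 ≈ 34.614 hours.

34.6 hours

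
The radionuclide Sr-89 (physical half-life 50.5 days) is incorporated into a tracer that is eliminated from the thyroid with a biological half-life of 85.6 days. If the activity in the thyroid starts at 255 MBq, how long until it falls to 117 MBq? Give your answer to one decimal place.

35.7 days

1/t_eff = 1/t_phys + 1/t_biol = 1/50.5 + 1/85.6 = 0.031484 per day.
t_eff = 50.5 × 85.6 / (50.5 + 85.6) ≈ 31.762 days.
n = log₂(255/117) ≈ 1.124; t = 1.124 × 31.762 ≈ 35.7 days.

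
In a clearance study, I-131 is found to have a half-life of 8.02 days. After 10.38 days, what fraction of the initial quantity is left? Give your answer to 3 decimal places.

0.408

n = 10.38/8.02 ≈ 1.2943 half-lives.
Fraction remaining = (1/2)^1.2943 ≈ 0.40774.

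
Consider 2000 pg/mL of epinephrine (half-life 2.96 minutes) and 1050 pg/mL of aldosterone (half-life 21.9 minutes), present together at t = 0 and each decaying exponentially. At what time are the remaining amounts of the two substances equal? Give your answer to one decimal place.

Set 2000·(1/2)^(t/2.96) = 1050·(1/2)^(t/21.9).
Taking log₂: log₂(2000/1050) = t·(1/2.96 − 1/21.9).
log₂(1.9048) = 0.92961; 1/2.96 − 1/21.9 = 0.29218.
t = 0.92961 / 0.29218 ≈ 3.1817 minutes.

3.2 minutes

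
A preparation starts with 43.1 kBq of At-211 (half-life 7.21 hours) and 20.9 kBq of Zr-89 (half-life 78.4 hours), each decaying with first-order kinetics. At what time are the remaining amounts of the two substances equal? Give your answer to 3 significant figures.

8.29 hours

Set 43.1·(1/2)^(t/7.21) = 20.9·(1/2)^(t/78.4).
Taking log₂: log₂(43.1/20.9) = t·(1/7.21 − 1/78.4).
log₂(2.0622) = 1.0442; 1/7.21 − 1/78.4 = 0.12594.
t = 1.0442 / 0.12594 ≈ 8.2911 hours.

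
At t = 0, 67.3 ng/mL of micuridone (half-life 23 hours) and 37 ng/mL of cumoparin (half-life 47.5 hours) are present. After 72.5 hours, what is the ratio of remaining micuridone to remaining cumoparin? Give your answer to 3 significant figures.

micuridone: 67.3 × (1/2)^(72.5/23) = 67.3 × (1/2)^3.1522 ≈ 7.5704 ng/mL.
cumoparin: 37 × (1/2)^(72.5/47.5) = 37 × (1/2)^1.5263 ≈ 12.845 ng/mL.
Ratio ≈ 7.5704 / 12.845 ≈ 0.58936.

0.589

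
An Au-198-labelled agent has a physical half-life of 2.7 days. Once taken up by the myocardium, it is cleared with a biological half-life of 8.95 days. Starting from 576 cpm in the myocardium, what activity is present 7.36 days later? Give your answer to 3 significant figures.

1/t_eff = 1/t_phys + 1/t_biol = 1/2.7 + 1/8.95 = 0.4821 per day.
t_eff = 2.7 × 8.95 / (2.7 + 8.95) ≈ 2.0742 days.
Remaining = 576 × (1/2)^(7.36/2.0742) = 576 × (1/2)^3.5483 ≈ 49.236 cpm.

49.2 cpm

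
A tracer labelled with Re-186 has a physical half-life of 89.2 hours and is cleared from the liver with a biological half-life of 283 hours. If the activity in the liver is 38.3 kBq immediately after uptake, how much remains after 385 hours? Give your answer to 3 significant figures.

0.749 kBq

1/t_eff = 1/t_phys + 1/t_biol = 1/89.2 + 1/283 = 0.014744 per hour.
t_eff = 89.2 × 283 / (89.2 + 283) ≈ 67.823 hours.
Remaining = 38.3 × (1/2)^(385/67.823) = 38.3 × (1/2)^5.6766 ≈ 0.74883 kBq.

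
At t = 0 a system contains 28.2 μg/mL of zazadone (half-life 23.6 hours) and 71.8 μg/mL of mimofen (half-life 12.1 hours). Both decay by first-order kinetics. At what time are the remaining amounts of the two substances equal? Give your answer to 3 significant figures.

33.5 hours

Set 28.2·(1/2)^(t/23.6) = 71.8·(1/2)^(t/12.1).
Taking log₂: log₂(28.2/71.8) = t·(1/23.6 − 1/12.1).
log₂(0.39276) = -1.3483; 1/23.6 − 1/12.1 = -0.040272.
t = -1.3483 / -0.040272 ≈ 33.48 hours.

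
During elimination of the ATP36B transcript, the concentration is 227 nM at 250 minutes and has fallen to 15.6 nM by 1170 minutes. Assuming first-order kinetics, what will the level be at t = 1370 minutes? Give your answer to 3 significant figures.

8.72 nM

Over Δt = 1170 − 250 = 920 minutes, the level fell by a factor of 227/15.6 ≈ 14.551.
n = log₂(14.551) ≈ 3.8631 half-lives, so t½ = 920/3.8631 ≈ 238.15 minutes.
From t = 1170 to t = 1370: 15.6 × (1/2)^((1370−1170)/238.15) ≈ 8.7161 nM.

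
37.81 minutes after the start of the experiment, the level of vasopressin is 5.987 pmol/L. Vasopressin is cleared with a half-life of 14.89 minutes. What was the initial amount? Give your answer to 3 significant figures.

34.8 pmol/L

Number of half-lives elapsed: n = 37.81/14.89 ≈ 2.5393.
A₀ = A × 2^n = 5.987 × 2^2.5393 = 5.987 × 5.813 ≈ 34.803 pmol/L.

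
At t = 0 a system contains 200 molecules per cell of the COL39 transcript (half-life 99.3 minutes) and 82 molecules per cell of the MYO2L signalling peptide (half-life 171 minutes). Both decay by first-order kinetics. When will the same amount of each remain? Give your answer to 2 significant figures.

300 minutes

Set 200·(1/2)^(t/99.3) = 82·(1/2)^(t/171).
Taking log₂: log₂(200/82) = t·(1/99.3 − 1/171).
log₂(2.439) = 1.2863; 1/99.3 − 1/171 = 0.0042225.
t = 1.2863 / 0.0042225 ≈ 304.63 minutes.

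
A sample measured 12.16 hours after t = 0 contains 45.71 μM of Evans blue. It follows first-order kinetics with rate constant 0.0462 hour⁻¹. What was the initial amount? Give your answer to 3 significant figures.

80.2 μM

t½ = ln 2 / k = 0.69315 / 0.0462 ≈ 15.003 hours.
Number of half-lives elapsed: n = 12.16/15.003 ≈ 0.81049.
A₀ = A × 2^n = 45.71 × 2^0.81049 = 45.71 × 1.7538 ≈ 80.167 μM.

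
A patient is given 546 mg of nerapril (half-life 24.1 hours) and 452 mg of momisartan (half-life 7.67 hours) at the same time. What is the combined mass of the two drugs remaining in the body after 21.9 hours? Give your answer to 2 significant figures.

nerapril: 546 × (1/2)^(21.9/24.1) = 546 × (1/2)^0.90871 ≈ 290.83 mg.
momisartan: 452 × (1/2)^(21.9/7.67) = 452 × (1/2)^2.8553 ≈ 62.462 mg.
Total = 290.83 + 62.462 ≈ 353.29 mg.

350 mg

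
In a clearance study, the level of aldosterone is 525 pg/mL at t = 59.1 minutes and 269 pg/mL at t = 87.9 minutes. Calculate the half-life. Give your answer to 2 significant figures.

30 minutes

Over Δt = 87.9 − 59.1 = 28.8 minutes, the level fell by a factor of 525/269 ≈ 1.9517.
n = log₂(1.9517) ≈ 0.96471 half-lives, so t½ = 28.8/0.96471 ≈ 29.853 minutes.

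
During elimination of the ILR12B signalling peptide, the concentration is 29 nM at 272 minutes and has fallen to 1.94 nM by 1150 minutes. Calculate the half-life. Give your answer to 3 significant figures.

Over Δt = 1150 − 272 = 878 minutes, the level fell by a factor of 29/1.94 ≈ 14.948.
n = log₂(14.948) ≈ 3.9019 half-lives, so t½ = 878/3.9019 ≈ 225.02 minutes.

225 minutes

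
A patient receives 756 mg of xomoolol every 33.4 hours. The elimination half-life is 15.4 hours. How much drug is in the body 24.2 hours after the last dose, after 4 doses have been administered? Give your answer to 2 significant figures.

330 mg

The 4 doses were given 124.4, 91, 57.6, 24.2 hours ago.
Total = 756·(1/2)^(124.4/15.4) + 756·(1/2)^(91/15.4) + 756·(1/2)^(57.6/15.4) + 756·(1/2)^(24.2/15.4)
      = 2.7979 + 12.581 + 56.571 + 254.38 ≈ 326.32 mg.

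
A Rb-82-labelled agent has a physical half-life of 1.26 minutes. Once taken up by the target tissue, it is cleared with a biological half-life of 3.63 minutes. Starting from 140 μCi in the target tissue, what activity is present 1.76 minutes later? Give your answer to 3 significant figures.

1/t_eff = 1/t_phys + 1/t_biol = 1/1.26 + 1/3.63 = 1.0691 per minute.
t_eff = 1.26 × 3.63 / (1.26 + 3.63) ≈ 0.93534 minutes.
Remaining = 140 × (1/2)^(1.76/0.93534) = 140 × (1/2)^1.8817 ≈ 37.992 μCi.

38.0 μCi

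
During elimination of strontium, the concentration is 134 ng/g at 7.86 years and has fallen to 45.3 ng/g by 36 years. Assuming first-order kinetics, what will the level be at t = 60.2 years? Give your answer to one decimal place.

17.8 ng/g

Over Δt = 36 − 7.86 = 28.14 years, the level fell by a factor of 134/45.3 ≈ 2.9581.
n = log₂(2.9581) ≈ 1.5647 half-lives, so t½ = 28.14/1.5647 ≈ 17.985 years.
From t = 36 to t = 60.2: 45.3 × (1/2)^((60.2−36)/17.985) ≈ 17.825 ng/g.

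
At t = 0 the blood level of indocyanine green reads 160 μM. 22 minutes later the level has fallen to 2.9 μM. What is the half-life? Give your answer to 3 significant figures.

3.80 minutes

A/A₀ = 2.9/160 ≈ 0.018125.
n = log₂(55.172) ≈ 5.7859 half-lives elapsed in 22 minutes.
t½ = 22/5.7859 ≈ 3.8024 minutes.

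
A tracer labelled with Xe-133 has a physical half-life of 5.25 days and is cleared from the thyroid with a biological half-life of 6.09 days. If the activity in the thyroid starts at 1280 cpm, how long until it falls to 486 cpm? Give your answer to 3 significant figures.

1/t_eff = 1/t_phys + 1/t_biol = 1/5.25 + 1/6.09 = 0.35468 per day.
t_eff = 5.25 × 6.09 / (5.25 + 6.09) ≈ 2.8194 days.
n = log₂(1280/486) ≈ 1.3971; t = 1.3971 × 2.8194 ≈ 3.9391 days.

3.94 days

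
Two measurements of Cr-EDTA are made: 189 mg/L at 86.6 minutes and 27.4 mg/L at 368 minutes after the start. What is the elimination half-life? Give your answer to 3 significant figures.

Over Δt = 368 − 86.6 = 281.4 minutes, the level fell by a factor of 189/27.4 ≈ 6.8978.
n = log₂(6.8978) ≈ 2.7861 half-lives, so t½ = 281.4/2.7861 ≈ 101 minutes.

101 minutes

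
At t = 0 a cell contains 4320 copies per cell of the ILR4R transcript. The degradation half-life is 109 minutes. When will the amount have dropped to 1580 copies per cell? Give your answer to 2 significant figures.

Fraction remaining = 1580/4320 ≈ 0.36574.
n = log₂(4320/1580) = ln(2.7342)/ln 2 ≈ 1.4511 half-lives.
t = n × t½ = 1.4511 × 109 ≈ 158.17 minutes.

160 minutes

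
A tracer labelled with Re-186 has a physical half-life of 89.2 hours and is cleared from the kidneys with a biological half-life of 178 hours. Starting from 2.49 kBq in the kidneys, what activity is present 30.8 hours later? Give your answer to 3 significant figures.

1.74 kBq

1/t_eff = 1/t_phys + 1/t_biol = 1/89.2 + 1/178 = 0.016829 per hour.
t_eff = 89.2 × 178 / (89.2 + 178) ≈ 59.422 hours.
Remaining = 2.49 × (1/2)^(30.8/59.422) = 2.49 × (1/2)^0.51833 ≈ 1.7385 kBq.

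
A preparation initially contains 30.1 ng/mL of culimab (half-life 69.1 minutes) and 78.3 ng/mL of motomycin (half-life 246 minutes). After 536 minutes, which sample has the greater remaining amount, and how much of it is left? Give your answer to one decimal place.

culimab: 30.1 × (1/2)^7.7569 ≈ 0.13916 ng/mL.
motomycin: 78.3 × (1/2)^2.1789 ≈ 17.293 ng/mL.
Motomycin has more remaining, at ≈ 17.293 ng/mL.

motomycin, 17.3 ng/mL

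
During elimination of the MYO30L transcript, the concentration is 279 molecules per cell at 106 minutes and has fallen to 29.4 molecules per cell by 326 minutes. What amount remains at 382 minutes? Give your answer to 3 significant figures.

16.6 molecules per cell

Over Δt = 326 − 106 = 220 minutes, the level fell by a factor of 279/29.4 ≈ 9.4898.
n = log₂(9.4898) ≈ 3.2464 half-lives, so t½ = 220/3.2464 ≈ 67.768 minutes.
From t = 326 to t = 382: 29.4 × (1/2)^((382−326)/67.768) ≈ 16.58 molecules per cell.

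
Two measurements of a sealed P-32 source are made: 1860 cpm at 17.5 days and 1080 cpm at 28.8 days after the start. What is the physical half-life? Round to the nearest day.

14 days

Over Δt = 28.8 − 17.5 = 11.3 days, the level fell by a factor of 1860/1080 ≈ 1.7222.
n = log₂(1.7222) ≈ 0.78427 half-lives, so t½ = 11.3/0.78427 ≈ 14.408 days.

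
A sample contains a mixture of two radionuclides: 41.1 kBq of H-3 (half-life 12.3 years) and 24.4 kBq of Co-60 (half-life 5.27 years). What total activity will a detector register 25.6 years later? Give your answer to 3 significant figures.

10.6 kBq

H-3: 41.1 × (1/2)^(25.6/12.3) = 41.1 × (1/2)^2.0813 ≈ 9.712 kBq.
Co-60: 24.4 × (1/2)^(25.6/5.27) = 24.4 × (1/2)^4.8577 ≈ 0.84155 kBq.
Total = 9.712 + 0.84155 ≈ 10.554 kBq.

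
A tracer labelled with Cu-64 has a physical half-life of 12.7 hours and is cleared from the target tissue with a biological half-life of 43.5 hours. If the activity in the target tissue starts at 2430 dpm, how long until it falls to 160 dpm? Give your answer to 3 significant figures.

38.6 hours

1/t_eff = 1/t_phys + 1/t_biol = 1/12.7 + 1/43.5 = 0.10173 per hour.
t_eff = 12.7 × 43.5 / (12.7 + 43.5) ≈ 9.8301 hours.
n = log₂(2430/160) ≈ 3.9248; t = 3.9248 × 9.8301 ≈ 38.581 hours.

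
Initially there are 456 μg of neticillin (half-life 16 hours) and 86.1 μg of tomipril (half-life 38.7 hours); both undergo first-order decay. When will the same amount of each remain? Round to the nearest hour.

66 hours

Set 456·(1/2)^(t/16) = 86.1·(1/2)^(t/38.7).
Taking log₂: log₂(456/86.1) = t·(1/16 − 1/38.7).
log₂(5.2962) = 2.4049; 1/16 − 1/38.7 = 0.03666.
t = 2.4049 / 0.03666 ≈ 65.601 hours.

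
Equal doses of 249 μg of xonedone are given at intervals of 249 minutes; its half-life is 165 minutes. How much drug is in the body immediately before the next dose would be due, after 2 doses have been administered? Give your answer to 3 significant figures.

118 μg

The 2 doses were given 498, 249 minutes ago.
Total = 249·(1/2)^(498/165) + 249·(1/2)^(249/165)
      = 30.735 + 87.482 ≈ 118.22 μg.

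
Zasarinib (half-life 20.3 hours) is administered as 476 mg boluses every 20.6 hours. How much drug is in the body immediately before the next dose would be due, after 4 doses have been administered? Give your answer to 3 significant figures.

438 mg

The 4 doses were given 82.4, 61.8, 41.2, 20.6 hours ago.
Total = 476·(1/2)^(82.4/20.3) + 476·(1/2)^(61.8/20.3) + 476·(1/2)^(41.2/20.3) + 476·(1/2)^(20.6/20.3)
      = 28.556 + 57.699 + 116.59 + 235.57 ≈ 438.42 mg.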